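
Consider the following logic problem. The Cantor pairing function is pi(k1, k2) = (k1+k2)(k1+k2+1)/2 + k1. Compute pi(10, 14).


k1 + k2 = 24
(k1+k2)(k1+k2+1)/2 = 24 * 25 / 2 = 300
pi = 300 + 10 = 310

310


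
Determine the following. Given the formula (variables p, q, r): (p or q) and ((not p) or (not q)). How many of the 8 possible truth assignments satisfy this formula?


Evaluate all 8 assignments for p, q, r:
p=0, q=0, r=0: 0
p=0, q=0, r=1: 0
p=0, q=1, r=0: 1
p=0, q=1, r=1: 1
p=1, q=0, r=0: 1
p=1, q=0, r=1: 1
p=1, q=1, r=0: 0
p=1, q=1, r=1: 0
Satisfying count = 4

4


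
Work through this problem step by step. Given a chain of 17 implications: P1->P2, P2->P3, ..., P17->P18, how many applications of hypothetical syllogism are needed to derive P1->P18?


With 17 implications in a chain connecting 18 propositions:
P1->P2, P2->P3, ..., P17->P18
Steps needed = (number of implications) - 1 = 17 - 1 = 16

16


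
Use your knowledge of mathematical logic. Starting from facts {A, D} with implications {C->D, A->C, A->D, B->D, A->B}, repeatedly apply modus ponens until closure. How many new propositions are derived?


Initial facts: {A, D}
Apply modus ponens to closure:
  A and A->C  =>  C
  A and A->B  =>  B
Final known: {A, B, C, D}
New propositions: {B, C}
Count = 2

2


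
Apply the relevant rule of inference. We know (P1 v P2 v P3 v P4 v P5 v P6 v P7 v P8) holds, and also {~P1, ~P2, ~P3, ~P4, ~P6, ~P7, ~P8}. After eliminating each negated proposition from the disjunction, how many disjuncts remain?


Original disjuncts (8): P1, P2, P3, P4, P5, P6, P7, P8
Negated (eliminate): ~P1, ~P2, ~P3, ~P4, ~P6, ~P7, ~P8
Remaining disjuncts: P5
Count = 8 - 7 = 1

1


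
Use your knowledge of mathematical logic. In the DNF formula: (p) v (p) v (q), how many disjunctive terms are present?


A DNF formula is a disjunction of terms (conjunctions).
Terms are separated by v.
Counting the disjuncts: 3 terms.

3


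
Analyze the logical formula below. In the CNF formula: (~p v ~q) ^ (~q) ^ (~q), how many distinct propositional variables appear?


Identify each variable that appears in the formula.
Variables found: p, q
Count = 2

2


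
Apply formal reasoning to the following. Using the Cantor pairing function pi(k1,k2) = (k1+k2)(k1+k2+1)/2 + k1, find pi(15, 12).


k1 + k2 = 27
(k1+k2)(k1+k2+1)/2 = 27 * 28 / 2 = 378
pi = 378 + 15 = 393

393


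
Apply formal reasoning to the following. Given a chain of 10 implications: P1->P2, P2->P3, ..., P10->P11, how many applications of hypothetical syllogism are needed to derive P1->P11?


With 10 implications in a chain connecting 11 propositions:
P1->P2, P2->P3, ..., P10->P11
Steps needed = (number of implications) - 1 = 10 - 1 = 9

9


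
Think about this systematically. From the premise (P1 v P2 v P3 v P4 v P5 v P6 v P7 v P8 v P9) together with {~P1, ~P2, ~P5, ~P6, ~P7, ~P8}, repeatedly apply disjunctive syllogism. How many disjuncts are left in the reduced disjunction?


Original disjuncts (9): P1, P2, P3, P4, P5, P6, P7, P8, P9
Negated (eliminate): ~P1, ~P2, ~P5, ~P6, ~P7, ~P8
Remaining disjuncts: P3, P4, P9
Count = 9 - 6 = 3

3


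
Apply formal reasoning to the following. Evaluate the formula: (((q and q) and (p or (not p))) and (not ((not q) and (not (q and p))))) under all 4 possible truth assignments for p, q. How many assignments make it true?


Check all 4 assignments:
p=0, q=0: 0
p=0, q=1: 1
p=1, q=0: 0
p=1, q=1: 1
Count of True = 2

2


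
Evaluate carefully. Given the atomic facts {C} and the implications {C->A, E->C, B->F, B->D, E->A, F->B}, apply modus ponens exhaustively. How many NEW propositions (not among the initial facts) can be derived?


Initial facts: {C}
Apply modus ponens to closure:
  C and C->A  =>  A
Final known: {A, C}
New propositions: {A}
Count = 1

1


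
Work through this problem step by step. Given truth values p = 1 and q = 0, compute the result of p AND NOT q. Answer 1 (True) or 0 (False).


p = 1, q = 0
Operation: p AND NOT q
Evaluate: 1 AND NOT 0 = 1

1


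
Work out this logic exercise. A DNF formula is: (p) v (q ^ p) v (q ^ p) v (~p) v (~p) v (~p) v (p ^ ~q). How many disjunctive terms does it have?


A DNF formula is a disjunction of terms (conjunctions).
Terms are separated by v.
Counting the disjuncts: 7 terms.

7


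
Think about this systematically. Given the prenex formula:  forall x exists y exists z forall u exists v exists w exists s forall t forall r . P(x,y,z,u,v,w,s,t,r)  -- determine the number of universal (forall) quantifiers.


Quantifier prefix: forall x exists y exists z forall u exists v exists w exists s forall t forall r
Mark each quantifier type:
  U E E U E E E U U
Universal count = 4, Existential count = 5
Asked for universal (forall) quantifiers: 4

4


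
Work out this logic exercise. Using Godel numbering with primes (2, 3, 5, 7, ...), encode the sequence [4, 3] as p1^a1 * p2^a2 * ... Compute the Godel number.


Encode each element as an exponent of the corresponding prime:
  2^4 = 16
  3^3 = 27
Product = 16 * 27 = 432

432


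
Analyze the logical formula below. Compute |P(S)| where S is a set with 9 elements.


The power set of a set with n elements has 2^n elements.
|P(S)| = 2^9 = 512

512


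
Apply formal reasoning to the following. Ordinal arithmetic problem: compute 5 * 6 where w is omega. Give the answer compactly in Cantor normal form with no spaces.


Compute 5 * 6.
Ordinal * is associative and left-distributive over +, but NOT commutative; for finite n>1, n*w = w but w*n stays w*n.
Both finite; ordinal * agrees with natural *: 5 * 6 = 30.
Result = 30

30


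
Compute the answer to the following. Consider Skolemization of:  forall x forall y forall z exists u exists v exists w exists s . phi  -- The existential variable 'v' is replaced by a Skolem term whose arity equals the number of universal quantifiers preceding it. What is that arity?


Quantifier prefix: forall x forall y forall z exists u exists v exists w exists s
'v' is existentially quantified at position 5.
Universal variables preceding it: x, y, z
Skolem function arity = 3

3


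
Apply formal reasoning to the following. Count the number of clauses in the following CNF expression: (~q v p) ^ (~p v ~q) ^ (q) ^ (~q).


A CNF formula is a conjunction of clauses.
Clauses are separated by ^.
Counting the conjuncts: 4 clauses.

4


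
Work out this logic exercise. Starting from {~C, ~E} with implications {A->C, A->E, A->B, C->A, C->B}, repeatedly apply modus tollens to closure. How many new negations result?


Initial negated facts: {~C, ~E}
Apply modus tollens to closure:
  ~C and A->C  =>  ~A
Final negated: {~A, ~C, ~E}
New negations: {~A}
Count = 1

1


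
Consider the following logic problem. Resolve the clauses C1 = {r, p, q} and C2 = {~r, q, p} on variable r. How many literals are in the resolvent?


Remove r from C1 and ~r from C2.
C1 remainder: {p, q}
C2 remainder: {q, p}
Union (resolvent): {p, q}
Resolvent has 2 literal(s).

2


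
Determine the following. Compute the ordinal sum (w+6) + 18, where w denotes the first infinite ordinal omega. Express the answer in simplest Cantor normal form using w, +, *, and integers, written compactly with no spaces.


Compute (w+6) + 18.
Ordinal + is associative but NOT commutative; for finite n>0, n + w = w but w + n stays w+n.
By associativity: (w+6) + 18 = w + (6+18) = w+24.
Result = w+24

w+24


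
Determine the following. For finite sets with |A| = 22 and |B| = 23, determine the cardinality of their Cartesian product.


The Cartesian product A x B contains all ordered pairs (a, b).
|A x B| = |A| * |B| = 22 * 23 = 506

506


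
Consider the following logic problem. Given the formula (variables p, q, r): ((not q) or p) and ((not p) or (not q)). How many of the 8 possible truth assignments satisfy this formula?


Evaluate all 8 assignments for p, q, r:
p=0, q=0, r=0: 1
p=0, q=0, r=1: 1
p=0, q=1, r=0: 0
p=0, q=1, r=1: 0
p=1, q=0, r=0: 1
p=1, q=0, r=1: 1
p=1, q=1, r=0: 0
p=1, q=1, r=1: 0
Satisfying count = 4

4


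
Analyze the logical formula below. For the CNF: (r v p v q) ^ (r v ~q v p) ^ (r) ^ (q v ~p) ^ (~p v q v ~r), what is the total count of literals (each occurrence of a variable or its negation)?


Counting literals in each clause:
Clause 1: 3 literal(s)
Clause 2: 3 literal(s)
Clause 3: 1 literal(s)
Clause 4: 2 literal(s)
Clause 5: 3 literal(s)
Total = 12

12


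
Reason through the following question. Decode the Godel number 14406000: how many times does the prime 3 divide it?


Factorize 14406000 by dividing by 3 repeatedly.
Division steps: 3 divides 14406000 exactly 1 time(s).
Exponent of 3 = 1

1


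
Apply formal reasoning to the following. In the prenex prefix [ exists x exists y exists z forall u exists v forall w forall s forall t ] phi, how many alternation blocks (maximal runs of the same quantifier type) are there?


Quantifier-type sequence: E E E A E A A A  (A=forall, E=exists)
Group into maximal same-type runs:
  Ex3 | Ax1 | Ex1 | Ax3
Number of blocks = 4

4


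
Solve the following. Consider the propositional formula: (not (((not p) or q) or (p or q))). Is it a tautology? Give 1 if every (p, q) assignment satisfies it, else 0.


Check all 4 assignments:
p=0, q=0: 0
p=0, q=1: 0
p=1, q=0: 0
p=1, q=1: 0
Satisfying count = 0/4.
Tautology iff count = 4: no.

0


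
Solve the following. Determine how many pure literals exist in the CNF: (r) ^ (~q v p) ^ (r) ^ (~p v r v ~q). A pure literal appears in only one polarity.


Check each variable for pure literal status:
p: mixed (not pure)
q: pure negative
r: pure positive
Pure literal count = 2

2


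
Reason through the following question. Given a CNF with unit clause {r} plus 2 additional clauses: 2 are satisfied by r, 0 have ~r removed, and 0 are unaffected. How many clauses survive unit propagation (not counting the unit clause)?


Satisfied (removed): 2
Shortened (remain): 0
Unchanged (remain): 0
Remaining = 0 + 0 = 0

0


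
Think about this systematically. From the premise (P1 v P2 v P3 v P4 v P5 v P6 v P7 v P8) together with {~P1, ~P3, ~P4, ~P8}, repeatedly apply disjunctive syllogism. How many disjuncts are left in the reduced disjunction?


Original disjuncts (8): P1, P2, P3, P4, P5, P6, P7, P8
Negated (eliminate): ~P1, ~P3, ~P4, ~P8
Remaining disjuncts: P2, P5, P6, P7
Count = 8 - 4 = 4

4


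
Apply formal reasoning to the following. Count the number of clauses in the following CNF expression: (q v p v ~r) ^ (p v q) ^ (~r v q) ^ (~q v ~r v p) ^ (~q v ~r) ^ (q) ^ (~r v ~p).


A CNF formula is a conjunction of clauses.
Clauses are separated by ^.
Counting the conjuncts: 7 clauses.

7


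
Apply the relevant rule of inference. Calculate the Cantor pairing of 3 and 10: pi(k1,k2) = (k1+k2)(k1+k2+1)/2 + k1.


k1 + k2 = 13
(k1+k2)(k1+k2+1)/2 = 13 * 14 / 2 = 91
pi = 91 + 3 = 94

94


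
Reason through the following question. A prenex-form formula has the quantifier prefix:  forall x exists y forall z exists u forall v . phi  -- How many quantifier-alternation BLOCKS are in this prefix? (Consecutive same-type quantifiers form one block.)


Quantifier-type sequence: A E A E A  (A=forall, E=exists)
Group into maximal same-type runs:
  Ax1 | Ex1 | Ax1 | Ex1 | Ax1
Number of blocks = 5

5


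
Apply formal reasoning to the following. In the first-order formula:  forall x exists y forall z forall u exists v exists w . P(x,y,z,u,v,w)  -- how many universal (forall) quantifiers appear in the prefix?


Quantifier prefix: forall x exists y forall z forall u exists v exists w
Mark each quantifier type:
  U E U U E E
Universal count = 3, Existential count = 3
Asked for universal (forall) quantifiers: 3

3


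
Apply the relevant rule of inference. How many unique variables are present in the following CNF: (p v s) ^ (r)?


Identify each variable that appears in the formula.
Variables found: p, r, s
Count = 3

3


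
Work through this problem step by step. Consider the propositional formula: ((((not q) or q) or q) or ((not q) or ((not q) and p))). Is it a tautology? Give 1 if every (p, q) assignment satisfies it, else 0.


Check all 4 assignments:
p=0, q=0: 1
p=0, q=1: 1
p=1, q=0: 1
p=1, q=1: 1
Satisfying count = 4/4.
Tautology iff count = 4: yes.

1


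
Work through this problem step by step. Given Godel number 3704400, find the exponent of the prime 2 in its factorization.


Factorize 3704400 by dividing by 2 repeatedly.
Division steps: 2 divides 3704400 exactly 4 time(s).
Exponent of 2 = 4

4


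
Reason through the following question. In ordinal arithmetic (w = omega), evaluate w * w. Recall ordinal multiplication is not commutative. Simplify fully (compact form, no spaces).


Compute w * w.
Ordinal * is associative and left-distributive over +, but NOT commutative; for finite n>1, n*w = w but w*n stays w*n.
w * w = w^2 by definition.
Result = w^2

w^2


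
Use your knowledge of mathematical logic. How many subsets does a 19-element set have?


The power set of a set with n elements has 2^n elements.
|P(S)| = 2^19 = 524288

524288


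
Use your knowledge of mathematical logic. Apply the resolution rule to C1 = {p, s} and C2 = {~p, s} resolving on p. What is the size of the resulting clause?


Remove p from C1 and ~p from C2.
C1 remainder: {s}
C2 remainder: {s}
Union (resolvent): {s}
Resolvent has 1 literal(s).

1


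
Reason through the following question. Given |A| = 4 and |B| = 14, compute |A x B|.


The Cartesian product A x B contains all ordered pairs (a, b).
|A x B| = |A| * |B| = 4 * 14 = 56

56


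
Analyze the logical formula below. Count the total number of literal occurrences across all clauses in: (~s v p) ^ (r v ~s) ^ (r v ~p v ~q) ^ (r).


Counting literals in each clause:
Clause 1: 2 literal(s)
Clause 2: 2 literal(s)
Clause 3: 3 literal(s)
Clause 4: 1 literal(s)
Total = 8

8


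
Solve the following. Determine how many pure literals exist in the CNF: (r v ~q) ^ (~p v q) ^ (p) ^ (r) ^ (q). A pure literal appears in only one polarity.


Check each variable for pure literal status:
p: mixed (not pure)
q: mixed (not pure)
r: pure positive
Pure literal count = 1

1


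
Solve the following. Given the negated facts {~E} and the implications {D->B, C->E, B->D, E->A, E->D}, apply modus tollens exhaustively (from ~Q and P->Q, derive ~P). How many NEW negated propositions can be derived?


Initial negated facts: {~E}
Apply modus tollens to closure:
  ~E and C->E  =>  ~C
Final negated: {~C, ~E}
New negations: {~C}
Count = 1

1


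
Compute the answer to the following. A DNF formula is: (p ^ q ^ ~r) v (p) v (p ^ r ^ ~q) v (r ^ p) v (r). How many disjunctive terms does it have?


A DNF formula is a disjunction of terms (conjunctions).
Terms are separated by v.
Counting the disjuncts: 5 terms.

5


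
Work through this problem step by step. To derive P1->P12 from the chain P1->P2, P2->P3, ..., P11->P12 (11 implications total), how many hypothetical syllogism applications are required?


With 11 implications in a chain connecting 12 propositions:
P1->P2, P2->P3, ..., P11->P12
Steps needed = (number of implications) - 1 = 11 - 1 = 10

10


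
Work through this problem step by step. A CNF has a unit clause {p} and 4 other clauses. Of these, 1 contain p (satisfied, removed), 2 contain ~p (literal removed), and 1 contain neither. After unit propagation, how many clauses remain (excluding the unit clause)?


Satisfied (removed): 1
Shortened (remain): 2
Unchanged (remain): 1
Remaining = 2 + 1 = 3

3


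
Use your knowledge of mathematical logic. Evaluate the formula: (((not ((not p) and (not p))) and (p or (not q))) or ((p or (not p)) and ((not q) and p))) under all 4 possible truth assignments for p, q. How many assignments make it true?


Check all 4 assignments:
p=0, q=0: 0
p=0, q=1: 0
p=1, q=0: 1
p=1, q=1: 1
Count of True = 2

2


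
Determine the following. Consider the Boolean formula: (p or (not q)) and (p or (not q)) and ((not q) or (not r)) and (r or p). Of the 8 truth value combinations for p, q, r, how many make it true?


Evaluate all 8 assignments for p, q, r:
p=0, q=0, r=0: 0
p=0, q=0, r=1: 1
p=0, q=1, r=0: 0
p=0, q=1, r=1: 0
p=1, q=0, r=0: 1
p=1, q=0, r=1: 1
p=1, q=1, r=0: 1
p=1, q=1, r=1: 0
Satisfying count = 4

4


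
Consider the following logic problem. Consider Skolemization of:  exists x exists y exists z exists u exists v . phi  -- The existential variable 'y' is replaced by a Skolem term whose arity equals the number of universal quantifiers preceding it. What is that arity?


Quantifier prefix: exists x exists y exists z exists u exists v
'y' is existentially quantified at position 2.
No universal quantifiers precede it.
Skolem function arity = 0 (a Skolem constant)

0


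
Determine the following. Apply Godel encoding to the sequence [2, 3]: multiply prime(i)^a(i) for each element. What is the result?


Encode each element as an exponent of the corresponding prime:
  2^2 = 4
  3^3 = 27
Product = 4 * 27 = 108

108


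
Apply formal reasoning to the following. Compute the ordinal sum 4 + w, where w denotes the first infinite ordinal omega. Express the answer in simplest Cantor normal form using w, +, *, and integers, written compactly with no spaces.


Compute 4 + w.
Ordinal + is associative but NOT commutative; for finite n>0, n + w = w but w + n stays w+n.
Any finite left addend is absorbed by w on the right: 4 + w = w.
Result = w

w


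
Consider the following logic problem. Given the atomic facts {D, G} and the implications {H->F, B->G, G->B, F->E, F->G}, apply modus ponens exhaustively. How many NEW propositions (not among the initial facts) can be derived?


Initial facts: {D, G}
Apply modus ponens to closure:
  G and G->B  =>  B
Final known: {B, D, G}
New propositions: {B}
Count = 1

1


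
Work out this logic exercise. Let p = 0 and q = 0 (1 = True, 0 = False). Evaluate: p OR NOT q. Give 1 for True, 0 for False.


p = 0, q = 0
Operation: p OR NOT q
Evaluate: 0 OR NOT 0 = 1

1


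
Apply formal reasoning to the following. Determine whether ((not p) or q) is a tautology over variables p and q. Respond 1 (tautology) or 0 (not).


Check all 4 assignments:
p=0, q=0: 1
p=0, q=1: 1
p=1, q=0: 0
p=1, q=1: 1
Satisfying count = 3/4.
Tautology iff count = 4: no.

0


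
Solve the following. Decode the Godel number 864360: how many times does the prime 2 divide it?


Factorize 864360 by dividing by 2 repeatedly.
Division steps: 2 divides 864360 exactly 3 time(s).
Exponent of 2 = 3

3


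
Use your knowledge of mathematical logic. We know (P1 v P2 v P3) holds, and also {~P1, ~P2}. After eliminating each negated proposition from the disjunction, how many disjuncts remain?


Original disjuncts (3): P1, P2, P3
Negated (eliminate): ~P1, ~P2
Remaining disjuncts: P3
Count = 3 - 2 = 1

1


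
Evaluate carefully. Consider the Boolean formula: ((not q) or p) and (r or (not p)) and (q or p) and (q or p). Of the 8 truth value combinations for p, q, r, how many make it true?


Evaluate all 8 assignments for p, q, r:
p=0, q=0, r=0: 0
p=0, q=0, r=1: 0
p=0, q=1, r=0: 0
p=0, q=1, r=1: 0
p=1, q=0, r=0: 0
p=1, q=0, r=1: 1
p=1, q=1, r=0: 0
p=1, q=1, r=1: 1
Satisfying count = 2

2


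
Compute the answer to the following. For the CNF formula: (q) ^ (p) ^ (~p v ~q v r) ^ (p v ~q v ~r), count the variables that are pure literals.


Check each variable for pure literal status:
p: mixed (not pure)
q: mixed (not pure)
r: mixed (not pure)
Pure literal count = 0

0


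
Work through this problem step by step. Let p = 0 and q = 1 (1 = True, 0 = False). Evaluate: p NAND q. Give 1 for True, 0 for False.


p = 0, q = 1
Operation: p NAND q
Evaluate: 0 NAND 1 = 1

1


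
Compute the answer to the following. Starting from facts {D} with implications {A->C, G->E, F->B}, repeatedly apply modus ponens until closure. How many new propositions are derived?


Initial facts: {D}
Apply modus ponens to closure:
  (no implication fires)
Final known: {D}
New propositions: {(none)}
Count = 0

0


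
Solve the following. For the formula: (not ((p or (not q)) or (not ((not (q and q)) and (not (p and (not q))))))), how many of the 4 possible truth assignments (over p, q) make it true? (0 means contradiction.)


Check all 4 assignments:
p=0, q=0: 0
p=0, q=1: 0
p=1, q=0: 0
p=1, q=1: 0
Count of True = 0

0


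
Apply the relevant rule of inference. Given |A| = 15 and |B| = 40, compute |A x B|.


The Cartesian product A x B contains all ordered pairs (a, b).
|A x B| = |A| * |B| = 15 * 40 = 600

600


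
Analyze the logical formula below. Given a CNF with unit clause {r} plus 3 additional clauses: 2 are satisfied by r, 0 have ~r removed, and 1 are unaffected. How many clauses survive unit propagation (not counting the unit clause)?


Satisfied (removed): 2
Shortened (remain): 0
Unchanged (remain): 1
Remaining = 0 + 1 = 1

1


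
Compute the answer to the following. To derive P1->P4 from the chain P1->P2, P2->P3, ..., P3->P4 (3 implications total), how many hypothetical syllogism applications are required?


With 3 implications in a chain connecting 4 propositions:
P1->P2, P2->P3, ..., P3->P4
Steps needed = (number of implications) - 1 = 3 - 1 = 2

2


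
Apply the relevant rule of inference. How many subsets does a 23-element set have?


The power set of a set with n elements has 2^n elements.
|P(S)| = 2^23 = 8388608

8388608


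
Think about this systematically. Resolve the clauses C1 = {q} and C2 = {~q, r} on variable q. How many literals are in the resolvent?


Remove q from C1 and ~q from C2.
C1 remainder: {}
C2 remainder: {r}
Union (resolvent): {r}
Resolvent has 1 literal(s).

1


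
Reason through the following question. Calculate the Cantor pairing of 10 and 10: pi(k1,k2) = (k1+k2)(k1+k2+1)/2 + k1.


k1 + k2 = 20
(k1+k2)(k1+k2+1)/2 = 20 * 21 / 2 = 210
pi = 210 + 10 = 220

220


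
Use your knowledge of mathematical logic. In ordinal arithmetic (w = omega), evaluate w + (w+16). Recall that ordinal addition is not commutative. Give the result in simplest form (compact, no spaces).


Compute w + (w+16).
Ordinal + is associative but NOT commutative; for finite n>0, n + w = w but w + n stays w+n.
w + (w+16) = (w+w) + 16 = w*2+16.
Result = w*2+16

w*2+16


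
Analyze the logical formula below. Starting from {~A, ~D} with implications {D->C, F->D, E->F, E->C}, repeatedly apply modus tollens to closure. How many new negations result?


Initial negated facts: {~A, ~D}
Apply modus tollens to closure:
  ~D and F->D  =>  ~F
  ~F and E->F  =>  ~E
Final negated: {~A, ~D, ~E, ~F}
New negations: {~E, ~F}
Count = 2

2


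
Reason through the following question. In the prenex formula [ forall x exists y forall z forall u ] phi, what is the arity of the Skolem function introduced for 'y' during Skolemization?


Quantifier prefix: forall x exists y forall z forall u
'y' is existentially quantified at position 2.
Universal variables preceding it: x
Skolem function arity = 1

1


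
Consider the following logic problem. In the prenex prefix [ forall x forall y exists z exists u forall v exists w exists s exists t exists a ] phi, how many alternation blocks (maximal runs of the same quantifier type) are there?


Quantifier-type sequence: A A E E A E E E E  (A=forall, E=exists)
Group into maximal same-type runs:
  Ax2 | Ex2 | Ax1 | Ex4
Number of blocks = 4

4


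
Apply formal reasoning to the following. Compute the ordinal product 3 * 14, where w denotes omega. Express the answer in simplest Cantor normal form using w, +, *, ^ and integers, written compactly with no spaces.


Compute 3 * 14.
Ordinal * is associative and left-distributive over +, but NOT commutative; for finite n>1, n*w = w but w*n stays w*n.
Both finite; ordinal * agrees with natural *: 3 * 14 = 42.
Result = 42

42


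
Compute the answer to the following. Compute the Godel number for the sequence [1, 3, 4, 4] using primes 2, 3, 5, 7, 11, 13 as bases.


Encode each element as an exponent of the corresponding prime:
  2^1 = 2
  3^3 = 27
  5^4 = 625
  7^4 = 2401
Product = 2 * 27 * 625 * 2401 = 81033750

81033750


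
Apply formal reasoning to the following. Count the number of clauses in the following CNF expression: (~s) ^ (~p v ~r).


A CNF formula is a conjunction of clauses.
Clauses are separated by ^.
Counting the conjuncts: 2 clauses.

2


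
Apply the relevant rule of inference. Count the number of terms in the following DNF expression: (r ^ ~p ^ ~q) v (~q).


A DNF formula is a disjunction of terms (conjunctions).
Terms are separated by v.
Counting the disjuncts: 2 terms.

2


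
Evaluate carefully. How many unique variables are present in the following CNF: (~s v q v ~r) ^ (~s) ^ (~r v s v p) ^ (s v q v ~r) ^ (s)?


Identify each variable that appears in the formula.
Variables found: p, q, r, s
Count = 4

4


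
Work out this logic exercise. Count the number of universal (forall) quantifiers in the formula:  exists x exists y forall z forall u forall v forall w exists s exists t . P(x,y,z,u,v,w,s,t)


Quantifier prefix: exists x exists y forall z forall u forall v forall w exists s exists t
Mark each quantifier type:
  E E U U U U E E
Universal count = 4, Existential count = 4
Asked for universal (forall) quantifiers: 4

4


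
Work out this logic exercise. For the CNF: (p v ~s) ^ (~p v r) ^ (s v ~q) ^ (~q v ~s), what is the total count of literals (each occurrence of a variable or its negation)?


Counting literals in each clause:
Clause 1: 2 literal(s)
Clause 2: 2 literal(s)
Clause 3: 2 literal(s)
Clause 4: 2 literal(s)
Total = 8

8


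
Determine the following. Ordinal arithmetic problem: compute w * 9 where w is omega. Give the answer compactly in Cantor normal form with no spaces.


Compute w * 9.
Ordinal * is associative and left-distributive over +, but NOT commutative; for finite n>1, n*w = w but w*n stays w*n.
w * 9 means 9 copies of w concatenated: w*9.
Result = w*9

w*9


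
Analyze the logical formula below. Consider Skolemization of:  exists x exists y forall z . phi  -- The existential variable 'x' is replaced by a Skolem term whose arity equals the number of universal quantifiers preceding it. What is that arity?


Quantifier prefix: exists x exists y forall z
'x' is existentially quantified at position 1.
No universal quantifiers precede it.
Skolem function arity = 0 (a Skolem constant)

0


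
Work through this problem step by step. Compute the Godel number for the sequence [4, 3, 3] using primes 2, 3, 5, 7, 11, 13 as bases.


Encode each element as an exponent of the corresponding prime:
  2^4 = 16
  3^3 = 27
  5^3 = 125
Product = 16 * 27 * 125 = 54000

54000


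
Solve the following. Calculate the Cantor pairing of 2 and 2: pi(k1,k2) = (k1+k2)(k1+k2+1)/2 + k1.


k1 + k2 = 4
(k1+k2)(k1+k2+1)/2 = 4 * 5 / 2 = 10
pi = 10 + 2 = 12

12


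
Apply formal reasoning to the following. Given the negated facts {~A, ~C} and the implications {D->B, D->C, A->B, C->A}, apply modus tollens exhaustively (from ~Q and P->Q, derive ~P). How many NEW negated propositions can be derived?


Initial negated facts: {~A, ~C}
Apply modus tollens to closure:
  ~C and D->C  =>  ~D
Final negated: {~A, ~C, ~D}
New negations: {~D}
Count = 1

1


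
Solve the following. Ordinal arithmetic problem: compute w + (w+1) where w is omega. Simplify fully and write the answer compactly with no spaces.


Compute w + (w+1).
Ordinal + is associative but NOT commutative; for finite n>0, n + w = w but w + n stays w+n.
w + (w+1) = (w+w) + 1 = w*2+1.
Result = w*2+1

w*2+1


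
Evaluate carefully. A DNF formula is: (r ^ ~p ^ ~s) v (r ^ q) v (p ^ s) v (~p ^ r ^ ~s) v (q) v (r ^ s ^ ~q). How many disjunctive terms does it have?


A DNF formula is a disjunction of terms (conjunctions).
Terms are separated by v.
Counting the disjuncts: 6 terms.

6


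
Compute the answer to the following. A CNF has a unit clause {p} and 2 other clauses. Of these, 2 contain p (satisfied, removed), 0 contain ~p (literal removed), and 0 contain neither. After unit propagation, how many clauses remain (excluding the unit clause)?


Satisfied (removed): 2
Shortened (remain): 0
Unchanged (remain): 0
Remaining = 0 + 0 = 0

0


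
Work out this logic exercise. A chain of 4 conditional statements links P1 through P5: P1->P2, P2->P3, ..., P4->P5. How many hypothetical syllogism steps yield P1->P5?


With 4 implications in a chain connecting 5 propositions:
P1->P2, P2->P3, ..., P4->P5
Steps needed = (number of implications) - 1 = 4 - 1 = 3

3


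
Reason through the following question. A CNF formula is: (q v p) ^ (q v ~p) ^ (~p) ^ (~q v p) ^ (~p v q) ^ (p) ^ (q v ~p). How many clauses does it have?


A CNF formula is a conjunction of clauses.
Clauses are separated by ^.
Counting the conjuncts: 7 clauses.

7


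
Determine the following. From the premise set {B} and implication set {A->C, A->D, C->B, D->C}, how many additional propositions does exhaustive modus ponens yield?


Initial facts: {B}
Apply modus ponens to closure:
  (no implication fires)
Final known: {B}
New propositions: {(none)}
Count = 0

0


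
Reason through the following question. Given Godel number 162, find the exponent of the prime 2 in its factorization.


Factorize 162 by dividing by 2 repeatedly.
Division steps: 2 divides 162 exactly 1 time(s).
Exponent of 2 = 1

1


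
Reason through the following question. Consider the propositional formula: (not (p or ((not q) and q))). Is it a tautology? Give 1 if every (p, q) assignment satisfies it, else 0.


Check all 4 assignments:
p=0, q=0: 1
p=0, q=1: 1
p=1, q=0: 0
p=1, q=1: 0
Satisfying count = 2/4.
Tautology iff count = 4: no.

0


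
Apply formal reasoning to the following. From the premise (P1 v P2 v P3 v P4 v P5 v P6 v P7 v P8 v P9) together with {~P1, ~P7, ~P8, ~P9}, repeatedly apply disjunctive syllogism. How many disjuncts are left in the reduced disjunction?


Original disjuncts (9): P1, P2, P3, P4, P5, P6, P7, P8, P9
Negated (eliminate): ~P1, ~P7, ~P8, ~P9
Remaining disjuncts: P2, P3, P4, P5, P6
Count = 9 - 4 = 5

5


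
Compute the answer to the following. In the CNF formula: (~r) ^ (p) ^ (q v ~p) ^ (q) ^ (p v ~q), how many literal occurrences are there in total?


Counting literals in each clause:
Clause 1: 1 literal(s)
Clause 2: 1 literal(s)
Clause 3: 2 literal(s)
Clause 4: 1 literal(s)
Clause 5: 2 literal(s)
Total = 7

7


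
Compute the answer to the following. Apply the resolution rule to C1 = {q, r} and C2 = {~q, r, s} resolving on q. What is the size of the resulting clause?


Remove q from C1 and ~q from C2.
C1 remainder: {r}
C2 remainder: {r, s}
Union (resolvent): {r, s}
Resolvent has 2 literal(s).

2


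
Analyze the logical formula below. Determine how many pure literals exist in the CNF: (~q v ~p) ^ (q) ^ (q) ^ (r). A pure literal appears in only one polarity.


Check each variable for pure literal status:
p: pure negative
q: mixed (not pure)
r: pure positive
Pure literal count = 2

2


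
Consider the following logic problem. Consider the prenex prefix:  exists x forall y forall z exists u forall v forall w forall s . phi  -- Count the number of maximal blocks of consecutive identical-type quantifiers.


Quantifier-type sequence: E A A E A A A  (A=forall, E=exists)
Group into maximal same-type runs:
  Ex1 | Ax2 | Ex1 | Ax3
Number of blocks = 4

4


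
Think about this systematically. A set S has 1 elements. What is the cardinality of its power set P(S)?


The power set of a set with n elements has 2^n elements.
|P(S)| = 2^1 = 2

2


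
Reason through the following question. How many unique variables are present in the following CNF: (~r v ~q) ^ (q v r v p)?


Identify each variable that appears in the formula.
Variables found: p, q, r
Count = 3

3


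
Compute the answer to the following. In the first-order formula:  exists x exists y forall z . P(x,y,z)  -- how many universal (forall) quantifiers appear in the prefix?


Quantifier prefix: exists x exists y forall z
Mark each quantifier type:
  E E U
Universal count = 1, Existential count = 2
Asked for universal (forall) quantifiers: 1

1


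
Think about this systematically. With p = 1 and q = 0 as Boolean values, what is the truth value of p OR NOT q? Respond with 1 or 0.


p = 1, q = 0
Operation: p OR NOT q
Evaluate: 1 OR NOT 0 = 1

1


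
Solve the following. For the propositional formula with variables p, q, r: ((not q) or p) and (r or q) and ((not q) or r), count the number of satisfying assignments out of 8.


Evaluate all 8 assignments for p, q, r:
p=0, q=0, r=0: 0
p=0, q=0, r=1: 1
p=0, q=1, r=0: 0
p=0, q=1, r=1: 0
p=1, q=0, r=0: 0
p=1, q=0, r=1: 1
p=1, q=1, r=0: 0
p=1, q=1, r=1: 1
Satisfying count = 3

3


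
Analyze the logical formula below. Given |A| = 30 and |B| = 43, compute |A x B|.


The Cartesian product A x B contains all ordered pairs (a, b).
|A x B| = |A| * |B| = 30 * 43 = 1290

1290


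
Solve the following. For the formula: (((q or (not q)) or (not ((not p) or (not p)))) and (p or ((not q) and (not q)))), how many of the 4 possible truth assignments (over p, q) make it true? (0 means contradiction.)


Check all 4 assignments:
p=0, q=0: 1
p=0, q=1: 0
p=1, q=0: 1
p=1, q=1: 1
Count of True = 3

3


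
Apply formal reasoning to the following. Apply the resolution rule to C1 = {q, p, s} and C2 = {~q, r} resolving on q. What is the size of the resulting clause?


Remove q from C1 and ~q from C2.
C1 remainder: {p, s}
C2 remainder: {r}
Union (resolvent): {p, r, s}
Resolvent has 3 literal(s).

3


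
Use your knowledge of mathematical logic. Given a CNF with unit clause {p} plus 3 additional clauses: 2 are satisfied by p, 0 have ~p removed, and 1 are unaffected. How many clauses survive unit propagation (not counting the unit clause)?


Satisfied (removed): 2
Shortened (remain): 0
Unchanged (remain): 1
Remaining = 0 + 1 = 1

1


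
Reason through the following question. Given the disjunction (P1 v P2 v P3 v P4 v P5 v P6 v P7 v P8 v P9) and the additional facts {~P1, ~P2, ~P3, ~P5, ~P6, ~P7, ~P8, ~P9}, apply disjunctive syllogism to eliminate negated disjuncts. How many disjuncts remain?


Original disjuncts (9): P1, P2, P3, P4, P5, P6, P7, P8, P9
Negated (eliminate): ~P1, ~P2, ~P3, ~P5, ~P6, ~P7, ~P8, ~P9
Remaining disjuncts: P4
Count = 9 - 8 = 1

1


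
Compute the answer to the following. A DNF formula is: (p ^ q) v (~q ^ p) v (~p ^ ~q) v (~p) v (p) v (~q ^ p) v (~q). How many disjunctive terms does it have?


A DNF formula is a disjunction of terms (conjunctions).
Terms are separated by v.
Counting the disjuncts: 7 terms.

7


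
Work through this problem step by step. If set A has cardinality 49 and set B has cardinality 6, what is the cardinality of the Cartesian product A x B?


The Cartesian product A x B contains all ordered pairs (a, b).
|A x B| = |A| * |B| = 49 * 6 = 294

294


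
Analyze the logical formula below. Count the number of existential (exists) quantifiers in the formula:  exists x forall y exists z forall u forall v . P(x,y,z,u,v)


Quantifier prefix: exists x forall y exists z forall u forall v
Mark each quantifier type:
  E U E U U
Universal count = 3, Existential count = 2
Asked for existential (exists) quantifiers: 2

2


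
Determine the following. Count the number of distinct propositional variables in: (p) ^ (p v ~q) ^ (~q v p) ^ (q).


Identify each variable that appears in the formula.
Variables found: p, q
Count = 2

2


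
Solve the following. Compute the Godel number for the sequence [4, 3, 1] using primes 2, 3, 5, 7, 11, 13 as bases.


Encode each element as an exponent of the corresponding prime:
  2^4 = 16
  3^3 = 27
  5^1 = 5
Product = 16 * 27 * 5 = 2160

2160


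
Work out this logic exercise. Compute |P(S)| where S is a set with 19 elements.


The power set of a set with n elements has 2^n elements.
|P(S)| = 2^19 = 524288

524288


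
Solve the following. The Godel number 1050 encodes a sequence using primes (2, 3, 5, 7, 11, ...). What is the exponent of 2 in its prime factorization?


Factorize 1050 by dividing by 2 repeatedly.
Division steps: 2 divides 1050 exactly 1 time(s).
Exponent of 2 = 1

1


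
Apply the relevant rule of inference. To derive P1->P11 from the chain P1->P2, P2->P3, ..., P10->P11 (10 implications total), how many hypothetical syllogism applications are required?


With 10 implications in a chain connecting 11 propositions:
P1->P2, P2->P3, ..., P10->P11
Steps needed = (number of implications) - 1 = 10 - 1 = 9

9


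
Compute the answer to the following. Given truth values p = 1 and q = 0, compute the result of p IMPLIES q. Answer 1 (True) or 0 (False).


p = 1, q = 0
Operation: p IMPLIES q
Evaluate: 1 IMPLIES 0 = 0

0


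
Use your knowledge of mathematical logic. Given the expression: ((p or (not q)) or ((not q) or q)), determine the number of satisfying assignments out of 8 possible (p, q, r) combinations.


Check all 8 assignments:
p=0, q=0, r=0: 1
p=0, q=0, r=1: 1
p=0, q=1, r=0: 1
p=0, q=1, r=1: 1
p=1, q=0, r=0: 1
p=1, q=0, r=1: 1
p=1, q=1, r=0: 1
p=1, q=1, r=1: 1
Count of True = 8

8


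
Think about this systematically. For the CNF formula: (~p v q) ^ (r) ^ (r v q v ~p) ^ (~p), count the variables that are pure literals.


Check each variable for pure literal status:
p: pure negative
q: pure positive
r: pure positive
Pure literal count = 3

3


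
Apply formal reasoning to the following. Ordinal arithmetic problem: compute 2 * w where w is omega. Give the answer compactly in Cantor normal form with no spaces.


Compute 2 * w.
Ordinal * is associative and left-distributive over +, but NOT commutative; for finite n>1, n*w = w but w*n stays w*n.
For finite n>0, n * w = sup{n*k : k<w} = w. So 2 * w = w.
Result = w

w


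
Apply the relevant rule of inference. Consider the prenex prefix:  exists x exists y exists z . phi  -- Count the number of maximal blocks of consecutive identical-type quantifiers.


Quantifier-type sequence: E E E  (A=forall, E=exists)
Group into maximal same-type runs:
  Ex3
Number of blocks = 1

1


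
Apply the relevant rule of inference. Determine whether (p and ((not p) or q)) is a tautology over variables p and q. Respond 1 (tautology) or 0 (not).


Check all 4 assignments:
p=0, q=0: 0
p=0, q=1: 0
p=1, q=0: 0
p=1, q=1: 1
Satisfying count = 1/4.
Tautology iff count = 4: no.

0


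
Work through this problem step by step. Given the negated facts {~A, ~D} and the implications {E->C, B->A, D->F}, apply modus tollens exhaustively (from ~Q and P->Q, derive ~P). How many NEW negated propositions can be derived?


Initial negated facts: {~A, ~D}
Apply modus tollens to closure:
  ~A and B->A  =>  ~B
Final negated: {~A, ~B, ~D}
New negations: {~B}
Count = 1

1


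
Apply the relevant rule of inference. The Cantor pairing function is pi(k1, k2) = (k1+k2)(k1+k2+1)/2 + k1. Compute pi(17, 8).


k1 + k2 = 25
(k1+k2)(k1+k2+1)/2 = 25 * 26 / 2 = 325
pi = 325 + 17 = 342

342


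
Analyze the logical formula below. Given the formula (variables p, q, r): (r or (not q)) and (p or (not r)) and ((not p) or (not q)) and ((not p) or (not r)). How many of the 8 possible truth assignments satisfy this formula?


Evaluate all 8 assignments for p, q, r:
p=0, q=0, r=0: 1
p=0, q=0, r=1: 0
p=0, q=1, r=0: 0
p=0, q=1, r=1: 0
p=1, q=0, r=0: 1
p=1, q=0, r=1: 0
p=1, q=1, r=0: 0
p=1, q=1, r=1: 0
Satisfying count = 2

2


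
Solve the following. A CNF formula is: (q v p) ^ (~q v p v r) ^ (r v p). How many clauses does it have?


A CNF formula is a conjunction of clauses.
Clauses are separated by ^.
Counting the conjuncts: 3 clauses.

3


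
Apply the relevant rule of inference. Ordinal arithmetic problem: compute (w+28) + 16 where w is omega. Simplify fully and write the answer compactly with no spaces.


Compute (w+28) + 16.
Ordinal + is associative but NOT commutative; for finite n>0, n + w = w but w + n stays w+n.
By associativity: (w+28) + 16 = w + (28+16) = w+44.
Result = w+44

w+44
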